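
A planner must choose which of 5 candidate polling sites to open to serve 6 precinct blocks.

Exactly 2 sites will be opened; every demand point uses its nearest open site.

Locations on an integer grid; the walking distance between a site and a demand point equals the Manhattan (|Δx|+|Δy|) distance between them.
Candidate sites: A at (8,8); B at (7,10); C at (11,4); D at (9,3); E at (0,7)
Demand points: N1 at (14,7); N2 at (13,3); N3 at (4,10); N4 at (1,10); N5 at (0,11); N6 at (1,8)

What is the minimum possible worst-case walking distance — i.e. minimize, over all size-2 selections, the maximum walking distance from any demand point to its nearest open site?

7

Open {C, E}.
  Farthest demand point is N3 at walking distance 7 (to E); all others are ≤ 7.
With {B, C} the worst case is 8.
With {B, D} the worst case is 9.
No size-2 selection achieves below 7.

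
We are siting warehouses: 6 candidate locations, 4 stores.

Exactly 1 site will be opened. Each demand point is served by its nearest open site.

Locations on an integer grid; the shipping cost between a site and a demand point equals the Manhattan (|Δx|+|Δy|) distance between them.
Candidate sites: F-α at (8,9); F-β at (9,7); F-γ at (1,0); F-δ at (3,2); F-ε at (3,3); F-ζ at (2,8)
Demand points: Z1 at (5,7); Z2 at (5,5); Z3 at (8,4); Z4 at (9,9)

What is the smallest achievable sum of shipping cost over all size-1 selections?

Open {F-β}.
  Z1→F-β 4, Z2→F-β 6, Z3→F-β 4, Z4→F-β 2  ⇒ total 16.
Compare {F-α}: total 18.
Compare {F-ε}: total 28.
No size-1 selection does better; minimum is 16.

16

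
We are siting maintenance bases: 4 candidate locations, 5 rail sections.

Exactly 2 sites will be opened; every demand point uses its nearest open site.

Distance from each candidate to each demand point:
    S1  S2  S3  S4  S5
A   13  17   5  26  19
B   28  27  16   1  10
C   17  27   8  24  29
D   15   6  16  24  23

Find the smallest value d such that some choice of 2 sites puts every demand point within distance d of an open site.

Open {B, D}.
  Farthest demand point is S3 at distance 16 (to B); all others are ≤ 16.
With {A, B} the worst case is 17.
With {A, C} the worst case is 24.
No size-2 selection achieves below 16.

16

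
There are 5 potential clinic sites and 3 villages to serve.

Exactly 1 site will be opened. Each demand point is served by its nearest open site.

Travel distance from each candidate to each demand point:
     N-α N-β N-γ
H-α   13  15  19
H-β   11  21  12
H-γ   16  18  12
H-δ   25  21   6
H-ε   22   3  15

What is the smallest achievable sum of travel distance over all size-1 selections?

40

Open {H-ε}.
  N-α→H-ε 22, N-β→H-ε 3, N-γ→H-ε 15  ⇒ total 40.
Compare {H-β}: total 44.
Compare {H-γ}: total 46.
No size-1 selection does better; minimum is 40.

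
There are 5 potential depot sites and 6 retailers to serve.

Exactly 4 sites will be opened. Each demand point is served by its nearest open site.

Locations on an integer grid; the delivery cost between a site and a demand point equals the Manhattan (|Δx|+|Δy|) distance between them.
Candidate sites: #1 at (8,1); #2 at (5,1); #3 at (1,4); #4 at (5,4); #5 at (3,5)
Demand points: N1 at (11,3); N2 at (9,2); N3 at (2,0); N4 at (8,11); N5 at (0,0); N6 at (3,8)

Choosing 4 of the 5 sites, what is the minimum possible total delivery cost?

29

Open {#1, #2, #3, #5}.
  N1→#1 5, N2→#1 2, N3→#2 4, N4→#1 10, N5→#3 5, N6→#5 3  ⇒ total 29.
Compare {#1, #2, #4, #5}: total 30.
Compare {#1, #3, #4, #5}: total 30.
No size-4 selection does better; minimum is 29.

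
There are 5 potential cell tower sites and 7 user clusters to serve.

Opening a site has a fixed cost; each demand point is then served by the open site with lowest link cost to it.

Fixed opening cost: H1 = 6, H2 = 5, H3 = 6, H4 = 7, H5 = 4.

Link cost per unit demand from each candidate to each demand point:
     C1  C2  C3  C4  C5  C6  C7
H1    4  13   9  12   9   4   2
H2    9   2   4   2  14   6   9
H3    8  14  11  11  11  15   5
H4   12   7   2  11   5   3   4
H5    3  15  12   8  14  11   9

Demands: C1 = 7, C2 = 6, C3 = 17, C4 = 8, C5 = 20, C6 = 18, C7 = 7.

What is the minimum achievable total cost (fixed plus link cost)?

Open {H1, H2, H4, H5}: assign each demand point to its cheapest open site.
  C1→H5 7×3=21, C2→H2 6×2=12, C3→H4 17×2=34, C4→H2 8×2=16, C5→H4 20×5=100, C6→H4 18×3=54, C7→H1 7×2=14
  link cost 251, fixed 22 → total 273.
Compare {H1, H2, H4}: link cost 258 + fixed 18 = 276.
Compare {H1, H2, H3, H4, H5}: link cost 251 + fixed 28 = 279.
Compare {H2, H4, H5}: link cost 265 + fixed 16 = 281.
All other subsets cost ≥ 276. Minimum total cost: 273.

273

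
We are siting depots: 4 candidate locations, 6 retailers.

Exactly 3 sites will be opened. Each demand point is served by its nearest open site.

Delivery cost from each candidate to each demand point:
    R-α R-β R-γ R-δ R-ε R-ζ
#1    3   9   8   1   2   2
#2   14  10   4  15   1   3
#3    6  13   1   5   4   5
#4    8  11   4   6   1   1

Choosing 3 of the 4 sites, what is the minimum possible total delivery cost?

16

Open {#1, #3, #4}.
  R-α→#1 3, R-β→#1 9, R-γ→#3 1, R-δ→#1 1, R-ε→#4 1, R-ζ→#4 1  ⇒ total 16.
Compare {#1, #2, #3}: total 17.
Compare {#1, #2, #4}: total 19.
No size-3 selection does better; minimum is 16.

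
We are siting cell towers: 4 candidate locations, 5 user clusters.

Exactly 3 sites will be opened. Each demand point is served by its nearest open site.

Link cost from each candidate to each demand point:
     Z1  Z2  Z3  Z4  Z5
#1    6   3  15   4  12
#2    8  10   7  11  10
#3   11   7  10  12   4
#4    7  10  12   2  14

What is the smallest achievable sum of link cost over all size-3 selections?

24

Open {#1, #2, #3}.
  Z1→#1 6, Z2→#1 3, Z3→#2 7, Z4→#1 4, Z5→#3 4  ⇒ total 24.
Compare {#1, #3, #4}: total 25.
Compare {#2, #3, #4}: total 27.
No size-3 selection does better; minimum is 24.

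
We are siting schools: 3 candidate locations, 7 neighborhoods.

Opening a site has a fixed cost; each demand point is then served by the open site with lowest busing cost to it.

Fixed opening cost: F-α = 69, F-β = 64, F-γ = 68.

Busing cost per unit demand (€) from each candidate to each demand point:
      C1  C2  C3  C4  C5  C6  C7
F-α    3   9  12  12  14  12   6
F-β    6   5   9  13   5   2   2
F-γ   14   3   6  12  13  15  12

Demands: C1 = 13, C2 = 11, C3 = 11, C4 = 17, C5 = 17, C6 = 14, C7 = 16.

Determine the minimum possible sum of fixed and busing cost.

Open {F-β, F-γ}: assign each demand point to its cheapest open site.
  C1→F-β 13×6=78, C2→F-γ 11×3=33, C3→F-γ 11×6=66, C4→F-γ 17×12=204, C5→F-β 17×5=85, C6→F-β 14×2=28, C7→F-β 16×2=32
  busing cost 526, fixed 132 → total 658.
Compare {F-β}: busing cost 598 + fixed 64 = 662.
Compare {F-α, F-β}: busing cost 542 + fixed 133 = 675.
Compare {F-α, F-β, F-γ}: busing cost 487 + fixed 201 = 688.
All other subsets cost ≥ 662. Minimum total cost: 658.

658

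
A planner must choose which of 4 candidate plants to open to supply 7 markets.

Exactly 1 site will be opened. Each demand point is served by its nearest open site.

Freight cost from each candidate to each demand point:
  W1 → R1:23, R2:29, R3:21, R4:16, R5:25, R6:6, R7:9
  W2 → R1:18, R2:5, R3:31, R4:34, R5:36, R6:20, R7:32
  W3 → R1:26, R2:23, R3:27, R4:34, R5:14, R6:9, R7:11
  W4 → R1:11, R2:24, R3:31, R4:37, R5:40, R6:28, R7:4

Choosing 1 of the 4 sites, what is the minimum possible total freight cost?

129

Open {W1}.
  R1→W1 23, R2→W1 29, R3→W1 21, R4→W1 16, R5→W1 25, R6→W1 6, R7→W1 9  ⇒ total 129.
Compare {W3}: total 144.
Compare {W4}: total 175.
No size-1 selection does better; minimum is 129.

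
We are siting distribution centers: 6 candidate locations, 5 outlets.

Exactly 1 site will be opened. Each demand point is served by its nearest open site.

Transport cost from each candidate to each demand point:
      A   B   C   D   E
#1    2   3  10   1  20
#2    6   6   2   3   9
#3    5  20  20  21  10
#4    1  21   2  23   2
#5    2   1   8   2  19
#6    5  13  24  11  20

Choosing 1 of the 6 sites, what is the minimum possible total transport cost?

Open {#2}.
  A→#2 6, B→#2 6, C→#2 2, D→#2 3, E→#2 9  ⇒ total 26.
Compare {#5}: total 32.
Compare {#1}: total 36.
No size-1 selection does better; minimum is 26.

26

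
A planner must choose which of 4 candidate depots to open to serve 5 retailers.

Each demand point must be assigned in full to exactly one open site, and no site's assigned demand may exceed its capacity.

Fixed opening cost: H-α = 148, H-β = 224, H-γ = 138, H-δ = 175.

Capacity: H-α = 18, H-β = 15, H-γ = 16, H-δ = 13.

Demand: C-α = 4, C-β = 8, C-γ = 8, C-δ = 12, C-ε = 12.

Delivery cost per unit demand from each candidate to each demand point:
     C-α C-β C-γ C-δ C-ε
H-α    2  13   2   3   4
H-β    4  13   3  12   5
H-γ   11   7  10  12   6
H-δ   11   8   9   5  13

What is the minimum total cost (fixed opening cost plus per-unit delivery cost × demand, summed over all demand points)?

713

Open {H-α, H-γ, H-δ}; cheapest assignment that respects the capacities:
  H-α (cap 18, load 16): C-α, C-ε — cost 4×2 + 12×4 = 56
  H-γ (cap 16, load 16): C-β, C-γ — cost 8×7 + 8×10 = 136
  H-δ (cap 13, load 12): C-δ — cost 12×5 = 60
  Shipping 252, fixed 461 → total 713.
  Any other capacity-feasible assignment to {H-α, H-γ, H-δ} ships for at least 252.
Compare {H-α, H-β, H-γ}: its best feasible assignment gives total 750.
Compare {H-α, H-β, H-γ, H-δ}: its best feasible assignment gives total 881.
Every other set of open sites that can feasibly serve all demand totals ≥ 750 even under its best assignment. Minimum: 713.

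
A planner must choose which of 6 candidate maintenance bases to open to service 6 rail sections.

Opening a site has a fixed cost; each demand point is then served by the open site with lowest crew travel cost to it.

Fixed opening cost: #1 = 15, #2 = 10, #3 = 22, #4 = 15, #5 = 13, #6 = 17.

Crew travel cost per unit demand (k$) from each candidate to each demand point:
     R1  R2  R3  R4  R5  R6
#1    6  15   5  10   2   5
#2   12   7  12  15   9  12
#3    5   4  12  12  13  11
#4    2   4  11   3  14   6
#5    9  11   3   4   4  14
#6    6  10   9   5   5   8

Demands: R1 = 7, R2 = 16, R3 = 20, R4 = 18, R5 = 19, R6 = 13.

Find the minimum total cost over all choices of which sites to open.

Open {#1, #4, #5}: assign each demand point to its cheapest open site.
  R1→#4 7×2=14, R2→#4 16×4=64, R3→#5 20×3=60, R4→#4 18×3=54, R5→#1 19×2=38, R6→#1 13×5=65
  crew travel cost 295, fixed 43 → total 338.
Compare {#1, #2, #4, #5}: crew travel cost 295 + fixed 53 = 348.
Compare {#1, #4, #5, #6}: crew travel cost 295 + fixed 60 = 355.
Compare {#1, #3, #4, #5}: crew travel cost 295 + fixed 65 = 360.
All other subsets cost ≥ 348. Minimum total cost: 338.

338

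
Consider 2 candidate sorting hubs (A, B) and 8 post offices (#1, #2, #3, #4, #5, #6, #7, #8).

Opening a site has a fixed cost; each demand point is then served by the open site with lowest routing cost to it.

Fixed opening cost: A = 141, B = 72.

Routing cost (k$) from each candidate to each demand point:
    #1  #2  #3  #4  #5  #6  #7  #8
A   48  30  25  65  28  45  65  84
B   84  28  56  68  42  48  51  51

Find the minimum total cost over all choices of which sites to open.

500

Open {B}: assign each demand point to its cheapest open site.
  #1→B 84, #2→B 28, #3→B 56, #4→B 68, #5→B 42, #6→B 48, #7→B 51, #8→B 51
  routing cost 428, fixed 72 → total 500.
Compare {A}: routing cost 390 + fixed 141 = 531.
Compare {A, B}: routing cost 341 + fixed 213 = 554.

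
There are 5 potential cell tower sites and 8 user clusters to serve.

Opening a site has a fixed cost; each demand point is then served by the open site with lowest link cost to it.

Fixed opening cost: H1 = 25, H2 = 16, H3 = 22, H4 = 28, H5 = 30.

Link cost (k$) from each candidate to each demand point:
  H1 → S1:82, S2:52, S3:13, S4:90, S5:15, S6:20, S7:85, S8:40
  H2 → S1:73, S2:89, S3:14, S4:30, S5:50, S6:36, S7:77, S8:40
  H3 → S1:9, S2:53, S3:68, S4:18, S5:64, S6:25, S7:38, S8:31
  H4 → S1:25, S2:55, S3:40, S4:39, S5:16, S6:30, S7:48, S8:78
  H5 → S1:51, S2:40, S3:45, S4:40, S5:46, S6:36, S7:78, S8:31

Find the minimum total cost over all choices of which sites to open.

Open {H1, H3}: assign each demand point to its cheapest open site.
  S1→H3 9, S2→H1 52, S3→H1 13, S4→H3 18, S5→H1 15, S6→H1 20, S7→H3 38, S8→H3 31
  link cost 196, fixed 47 → total 243.
Compare {H1, H2, H3}: link cost 196 + fixed 63 = 259.
Compare {H1, H3, H5}: link cost 184 + fixed 77 = 261.
Compare {H2, H3, H4}: link cost 204 + fixed 66 = 270.
All other subsets cost ≥ 259. Minimum total cost: 243.

243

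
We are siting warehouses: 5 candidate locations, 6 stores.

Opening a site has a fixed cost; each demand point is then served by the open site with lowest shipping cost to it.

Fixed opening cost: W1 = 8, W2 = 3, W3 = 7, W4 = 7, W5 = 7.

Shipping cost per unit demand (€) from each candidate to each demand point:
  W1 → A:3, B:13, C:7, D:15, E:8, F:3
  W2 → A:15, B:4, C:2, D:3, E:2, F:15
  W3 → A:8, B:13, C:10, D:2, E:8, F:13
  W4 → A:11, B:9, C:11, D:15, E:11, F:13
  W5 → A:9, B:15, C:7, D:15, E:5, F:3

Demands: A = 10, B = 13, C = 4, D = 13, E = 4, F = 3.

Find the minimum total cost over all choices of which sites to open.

Open {W1, W2, W3}: assign each demand point to its cheapest open site.
  A→W1 10×3=30, B→W2 13×4=52, C→W2 4×2=8, D→W3 13×2=26, E→W2 4×2=8, F→W1 3×3=9
  shipping cost 133, fixed 18 → total 151.
Compare {W1, W2}: shipping cost 146 + fixed 11 = 157.
Compare {W1, W2, W3, W4}: shipping cost 133 + fixed 25 = 158.
Compare {W1, W2, W3, W5}: shipping cost 133 + fixed 25 = 158.
All other subsets cost ≥ 157. Minimum total cost: 151.

151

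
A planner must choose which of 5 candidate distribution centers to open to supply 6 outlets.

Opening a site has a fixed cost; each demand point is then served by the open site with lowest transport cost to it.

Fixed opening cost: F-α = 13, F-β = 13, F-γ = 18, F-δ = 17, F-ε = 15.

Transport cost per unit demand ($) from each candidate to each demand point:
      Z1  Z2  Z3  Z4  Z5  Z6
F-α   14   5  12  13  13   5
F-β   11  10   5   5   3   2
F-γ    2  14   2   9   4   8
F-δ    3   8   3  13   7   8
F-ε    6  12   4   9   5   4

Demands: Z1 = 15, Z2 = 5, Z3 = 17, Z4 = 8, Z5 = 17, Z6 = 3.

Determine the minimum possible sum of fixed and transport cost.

230

Open {F-α, F-β, F-γ}: assign each demand point to its cheapest open site.
  Z1→F-γ 15×2=30, Z2→F-α 5×5=25, Z3→F-γ 17×2=34, Z4→F-β 8×5=40, Z5→F-β 17×3=51, Z6→F-β 3×2=6
  transport cost 186, fixed 44 → total 230.
Compare {F-β, F-γ}: transport cost 211 + fixed 31 = 242.
Compare {F-α, F-β, F-γ, F-ε}: transport cost 186 + fixed 59 = 245.
Compare {F-α, F-β, F-γ, F-δ}: transport cost 186 + fixed 61 = 247.
All other subsets cost ≥ 242. Minimum total cost: 230.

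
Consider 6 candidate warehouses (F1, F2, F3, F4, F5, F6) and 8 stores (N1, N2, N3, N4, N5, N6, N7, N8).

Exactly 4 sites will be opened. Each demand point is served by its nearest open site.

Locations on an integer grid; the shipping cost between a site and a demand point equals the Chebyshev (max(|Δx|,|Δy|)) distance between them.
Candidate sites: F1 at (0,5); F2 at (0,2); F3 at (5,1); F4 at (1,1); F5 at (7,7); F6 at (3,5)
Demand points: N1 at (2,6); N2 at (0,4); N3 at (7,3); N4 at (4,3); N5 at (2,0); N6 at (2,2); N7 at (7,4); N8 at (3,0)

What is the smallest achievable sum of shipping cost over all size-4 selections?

13

Open {F1, F3, F4, F6}.
  N1→F6 1, N2→F1 1, N3→F3 2, N4→F3 2, N5→F4 1, N6→F4 1, N7→F3 3, N8→F3 2  ⇒ total 13.
Compare {F1, F2, F3, F4}: total 14.
Compare {F1, F3, F4, F5}: total 14.
No size-4 selection does better; minimum is 13.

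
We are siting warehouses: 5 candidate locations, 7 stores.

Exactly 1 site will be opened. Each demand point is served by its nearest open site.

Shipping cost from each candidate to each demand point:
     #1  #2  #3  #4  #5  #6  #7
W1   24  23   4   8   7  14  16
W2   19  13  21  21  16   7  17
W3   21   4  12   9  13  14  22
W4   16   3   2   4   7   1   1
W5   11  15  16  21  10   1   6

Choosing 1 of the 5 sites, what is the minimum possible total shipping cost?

34

Open {W4}.
  #1→W4 16, #2→W4 3, #3→W4 2, #4→W4 4, #5→W4 7, #6→W4 1, #7→W4 1  ⇒ total 34.
Compare {W5}: total 80.
Compare {W3}: total 95.
No size-1 selection does better; minimum is 34.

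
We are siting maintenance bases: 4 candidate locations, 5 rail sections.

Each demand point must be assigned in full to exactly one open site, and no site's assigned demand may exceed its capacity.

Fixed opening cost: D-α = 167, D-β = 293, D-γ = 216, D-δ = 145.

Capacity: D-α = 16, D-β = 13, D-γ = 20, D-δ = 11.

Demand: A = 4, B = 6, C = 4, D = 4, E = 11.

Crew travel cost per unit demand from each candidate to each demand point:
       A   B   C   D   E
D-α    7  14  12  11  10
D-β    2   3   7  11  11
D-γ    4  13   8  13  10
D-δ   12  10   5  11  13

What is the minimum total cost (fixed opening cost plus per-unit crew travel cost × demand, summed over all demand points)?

Open {D-γ, D-δ}; cheapest assignment that respects the capacities:
  D-γ (cap 20, load 19): A, D, E — cost 4×4 + 4×13 + 11×10 = 178
  D-δ (cap 11, load 10): B, C — cost 6×10 + 4×5 = 80
  Shipping 258, fixed 361 → total 619.
  Any other capacity-feasible assignment to {D-γ, D-δ} ships for at least 258.
Compare {D-α, D-γ}: its best feasible assignment gives total 663.
Compare {D-β, D-γ}: its best feasible assignment gives total 729.
Every other set of open sites that can feasibly serve all demand totals ≥ 663 even under its best assignment. Minimum: 619.

619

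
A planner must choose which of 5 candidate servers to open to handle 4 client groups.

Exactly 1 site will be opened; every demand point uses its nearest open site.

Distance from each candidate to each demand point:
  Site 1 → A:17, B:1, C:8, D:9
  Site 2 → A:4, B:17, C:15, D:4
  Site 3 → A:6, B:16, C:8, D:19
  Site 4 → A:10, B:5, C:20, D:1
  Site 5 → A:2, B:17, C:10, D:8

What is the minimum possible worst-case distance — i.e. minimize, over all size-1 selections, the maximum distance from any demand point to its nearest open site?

17

Open {Site 1}.
  Farthest demand point is A at distance 17 (to Site 1); all others are ≤ 17.
With {Site 2} the worst case is 17.
With {Site 5} the worst case is 17.
No size-1 selection achieves below 17.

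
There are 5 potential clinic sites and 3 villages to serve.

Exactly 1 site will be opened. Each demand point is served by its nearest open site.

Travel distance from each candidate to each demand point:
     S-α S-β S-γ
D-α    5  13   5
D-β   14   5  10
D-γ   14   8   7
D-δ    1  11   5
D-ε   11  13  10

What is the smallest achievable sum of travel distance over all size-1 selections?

Open {D-δ}.
  S-α→D-δ 1, S-β→D-δ 11, S-γ→D-δ 5  ⇒ total 17.
Compare {D-α}: total 23.
Compare {D-β}: total 29.
No size-1 selection does better; minimum is 17.

17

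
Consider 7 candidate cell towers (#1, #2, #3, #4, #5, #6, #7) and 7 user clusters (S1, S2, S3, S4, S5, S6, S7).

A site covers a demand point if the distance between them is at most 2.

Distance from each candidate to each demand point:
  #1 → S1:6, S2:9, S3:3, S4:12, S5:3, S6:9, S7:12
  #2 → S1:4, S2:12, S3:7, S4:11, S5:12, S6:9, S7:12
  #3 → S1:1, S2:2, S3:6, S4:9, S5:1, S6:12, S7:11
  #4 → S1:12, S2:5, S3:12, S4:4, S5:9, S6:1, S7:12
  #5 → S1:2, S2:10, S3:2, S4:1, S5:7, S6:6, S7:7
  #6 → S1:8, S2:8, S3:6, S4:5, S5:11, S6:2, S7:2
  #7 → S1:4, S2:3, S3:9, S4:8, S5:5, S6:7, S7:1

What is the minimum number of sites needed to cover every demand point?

Coverage sets (demand points within 2 of each site):
  #1: {}
  #2: {}
  #3: {S1, S2, S5}
  #4: {S6}
  #5: {S1, S3, S4}
  #6: {S6, S7}
  #7: {S7}
No 2 sites suffice: every size-2 union leaves at least one demand point uncovered.
But {#3, #5, #6} covers everything, so the minimum is 3.

3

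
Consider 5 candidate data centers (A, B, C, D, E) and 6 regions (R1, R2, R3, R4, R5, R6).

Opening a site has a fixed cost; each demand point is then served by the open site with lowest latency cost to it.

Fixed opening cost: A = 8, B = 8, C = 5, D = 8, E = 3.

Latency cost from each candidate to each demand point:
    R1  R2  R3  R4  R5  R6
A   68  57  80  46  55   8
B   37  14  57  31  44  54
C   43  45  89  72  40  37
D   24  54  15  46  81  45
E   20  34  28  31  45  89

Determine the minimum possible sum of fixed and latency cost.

Open {A, B, D, E}: assign each demand point to its cheapest open site.
  R1→E 20, R2→B 14, R3→D 15, R4→B 31, R5→B 44, R6→A 8
  latency cost 132, fixed 27 → total 159.
Compare {A, B, D}: latency cost 136 + fixed 24 = 160.
Compare {A, B, C, D, E}: latency cost 128 + fixed 32 = 160.
Compare {A, B, C, D}: latency cost 132 + fixed 29 = 161.
All other subsets cost ≥ 160. Minimum total cost: 159.

159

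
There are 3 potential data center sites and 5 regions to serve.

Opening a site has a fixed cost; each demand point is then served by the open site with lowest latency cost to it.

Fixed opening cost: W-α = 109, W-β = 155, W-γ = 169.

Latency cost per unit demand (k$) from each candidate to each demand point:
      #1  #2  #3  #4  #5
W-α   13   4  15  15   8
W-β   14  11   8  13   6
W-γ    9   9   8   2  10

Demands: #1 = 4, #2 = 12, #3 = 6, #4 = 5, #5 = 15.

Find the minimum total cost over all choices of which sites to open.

Open {W-α}: assign each demand point to its cheapest open site.
  #1→W-α 4×13=52, #2→W-α 12×4=48, #3→W-α 6×15=90, #4→W-α 5×15=75, #5→W-α 15×8=120
  latency cost 385, fixed 109 → total 494.
Compare {W-γ}: latency cost 352 + fixed 169 = 521.
Compare {W-α, W-γ}: latency cost 262 + fixed 278 = 540.
Compare {W-β}: latency cost 391 + fixed 155 = 546.
All other subsets cost ≥ 521. Minimum total cost: 494.

494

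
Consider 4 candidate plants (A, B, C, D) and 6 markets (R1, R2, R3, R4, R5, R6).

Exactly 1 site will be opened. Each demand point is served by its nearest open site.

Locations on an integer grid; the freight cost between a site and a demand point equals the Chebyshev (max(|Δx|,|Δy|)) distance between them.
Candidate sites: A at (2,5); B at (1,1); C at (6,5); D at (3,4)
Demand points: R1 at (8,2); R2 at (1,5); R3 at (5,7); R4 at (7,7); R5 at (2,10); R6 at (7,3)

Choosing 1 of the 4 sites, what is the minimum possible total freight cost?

Open {C}.
  R1→C 3, R2→C 5, R3→C 2, R4→C 2, R5→C 5, R6→C 2  ⇒ total 19.
Compare {D}: total 24.
Compare {A}: total 25.
No size-1 selection does better; minimum is 19.

19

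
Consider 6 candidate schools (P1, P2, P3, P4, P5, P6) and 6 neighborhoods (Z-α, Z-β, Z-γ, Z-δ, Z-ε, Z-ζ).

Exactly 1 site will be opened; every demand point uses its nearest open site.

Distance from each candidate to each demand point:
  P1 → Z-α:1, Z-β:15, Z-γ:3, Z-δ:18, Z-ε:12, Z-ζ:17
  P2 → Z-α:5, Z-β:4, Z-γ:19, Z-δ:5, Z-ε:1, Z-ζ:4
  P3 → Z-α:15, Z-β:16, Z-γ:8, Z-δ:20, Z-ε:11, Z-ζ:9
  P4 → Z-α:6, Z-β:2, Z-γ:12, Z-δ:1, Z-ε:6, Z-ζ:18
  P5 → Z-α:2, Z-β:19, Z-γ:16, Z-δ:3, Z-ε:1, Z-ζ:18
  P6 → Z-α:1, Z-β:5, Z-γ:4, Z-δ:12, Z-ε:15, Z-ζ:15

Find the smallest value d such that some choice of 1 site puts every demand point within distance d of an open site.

15

Open {P6}.
  Farthest demand point is Z-ε at distance 15 (to P6); all others are ≤ 15.
With {P1} the worst case is 18.
With {P4} the worst case is 18.
No size-1 selection achieves below 15.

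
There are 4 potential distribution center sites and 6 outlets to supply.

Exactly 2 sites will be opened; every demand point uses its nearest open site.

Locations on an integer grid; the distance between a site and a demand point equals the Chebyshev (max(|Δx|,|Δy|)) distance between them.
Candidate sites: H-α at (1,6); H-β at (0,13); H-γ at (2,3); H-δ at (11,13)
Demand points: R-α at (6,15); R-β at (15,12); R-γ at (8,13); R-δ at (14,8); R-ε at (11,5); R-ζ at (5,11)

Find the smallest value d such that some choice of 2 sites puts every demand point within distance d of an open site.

8

Open {H-α, H-δ}.
  Farthest demand point is R-ε at distance 8 (to H-δ); all others are ≤ 8.
With {H-β, H-δ} the worst case is 8.
With {H-γ, H-δ} the worst case is 8.
No size-2 selection achieves below 8.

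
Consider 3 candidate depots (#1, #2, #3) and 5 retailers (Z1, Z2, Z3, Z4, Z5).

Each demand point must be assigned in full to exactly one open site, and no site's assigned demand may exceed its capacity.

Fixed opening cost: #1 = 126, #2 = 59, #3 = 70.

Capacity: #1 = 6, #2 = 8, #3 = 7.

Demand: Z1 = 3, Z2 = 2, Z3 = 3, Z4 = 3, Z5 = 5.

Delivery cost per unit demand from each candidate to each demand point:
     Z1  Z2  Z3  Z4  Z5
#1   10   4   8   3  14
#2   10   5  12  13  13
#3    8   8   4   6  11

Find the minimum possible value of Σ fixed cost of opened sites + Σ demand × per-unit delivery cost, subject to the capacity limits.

373

Open {#1, #2, #3}; cheapest assignment that respects the capacities:
  #1 (cap 6, load 5): Z2, Z4 — cost 2×4 + 3×3 = 17
  #2 (cap 8, load 5): Z5 — cost 5×13 = 65
  #3 (cap 7, load 6): Z1, Z3 — cost 3×8 + 3×4 = 36
  Shipping 118, fixed 255 → total 373.
  Any other capacity-feasible assignment to {#1, #2, #3} ships for at least 118.
Total demand is 16 and no other set of sites has combined capacity ≥ 16, so {#1, #2, #3} is the only feasible choice of open sites. Minimum: 373.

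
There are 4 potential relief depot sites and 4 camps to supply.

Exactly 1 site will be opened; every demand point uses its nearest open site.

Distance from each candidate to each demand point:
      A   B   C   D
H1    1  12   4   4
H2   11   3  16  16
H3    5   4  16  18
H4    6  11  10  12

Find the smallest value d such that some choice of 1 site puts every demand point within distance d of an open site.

Open {H1}.
  Farthest demand point is B at distance 12 (to H1); all others are ≤ 12.
With {H4} the worst case is 12.
With {H2} the worst case is 16.
No size-1 selection achieves below 12.

12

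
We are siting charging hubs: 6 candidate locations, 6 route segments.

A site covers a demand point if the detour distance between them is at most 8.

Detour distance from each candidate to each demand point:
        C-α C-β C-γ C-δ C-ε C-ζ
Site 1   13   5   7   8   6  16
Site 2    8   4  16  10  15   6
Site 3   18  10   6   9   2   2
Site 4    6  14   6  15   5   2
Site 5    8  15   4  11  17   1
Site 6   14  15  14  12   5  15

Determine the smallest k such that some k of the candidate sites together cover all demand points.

Coverage sets (demand points within 8 of each site):
  Site 1: {C-β, C-γ, C-δ, C-ε}
  Site 2: {C-α, C-β, C-ζ}
  Site 3: {C-γ, C-ε, C-ζ}
  Site 4: {C-α, C-γ, C-ε, C-ζ}
  Site 5: {C-α, C-γ, C-ζ}
  Site 6: {C-ε}
No single site covers all 6 demand points.
But {Site 1, Site 2} covers everything, so the minimum is 2.

2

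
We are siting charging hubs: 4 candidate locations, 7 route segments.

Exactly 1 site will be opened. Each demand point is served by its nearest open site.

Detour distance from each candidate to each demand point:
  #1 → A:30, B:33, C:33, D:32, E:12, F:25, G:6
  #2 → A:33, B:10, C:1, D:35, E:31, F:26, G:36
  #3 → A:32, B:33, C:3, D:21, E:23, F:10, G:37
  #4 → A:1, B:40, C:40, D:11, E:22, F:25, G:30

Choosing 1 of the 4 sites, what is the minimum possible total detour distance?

Open {#3}.
  A→#3 32, B→#3 33, C→#3 3, D→#3 21, E→#3 23, F→#3 10, G→#3 37  ⇒ total 159.
Compare {#4}: total 169.
Compare {#1}: total 171.
No size-1 selection does better; minimum is 159.

159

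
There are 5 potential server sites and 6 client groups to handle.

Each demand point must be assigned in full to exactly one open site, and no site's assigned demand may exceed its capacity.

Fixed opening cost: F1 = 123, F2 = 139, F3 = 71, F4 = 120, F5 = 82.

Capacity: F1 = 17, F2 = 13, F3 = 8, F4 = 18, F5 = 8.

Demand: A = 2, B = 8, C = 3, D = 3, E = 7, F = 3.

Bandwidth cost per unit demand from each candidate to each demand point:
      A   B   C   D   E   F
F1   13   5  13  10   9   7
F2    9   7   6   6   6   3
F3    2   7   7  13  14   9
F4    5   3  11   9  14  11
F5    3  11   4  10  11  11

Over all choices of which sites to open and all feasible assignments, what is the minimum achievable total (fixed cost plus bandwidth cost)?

389

Open {F2, F4}; cheapest assignment that respects the capacities:
  F2 (cap 13, load 13): C, E, F — cost 3×6 + 7×6 + 3×3 = 69
  F4 (cap 18, load 13): A, B, D — cost 2×5 + 8×3 + 3×9 = 61
  Shipping 130, fixed 259 → total 389.
  Any other capacity-feasible assignment to {F2, F4} ships for at least 130.
Compare {F3, F4}: its best feasible assignment gives total 392.
Compare {F4, F5}: its best feasible assignment gives total 402.
Every other set of open sites that can feasibly serve all demand totals ≥ 392 even under its best assignment. Minimum: 389.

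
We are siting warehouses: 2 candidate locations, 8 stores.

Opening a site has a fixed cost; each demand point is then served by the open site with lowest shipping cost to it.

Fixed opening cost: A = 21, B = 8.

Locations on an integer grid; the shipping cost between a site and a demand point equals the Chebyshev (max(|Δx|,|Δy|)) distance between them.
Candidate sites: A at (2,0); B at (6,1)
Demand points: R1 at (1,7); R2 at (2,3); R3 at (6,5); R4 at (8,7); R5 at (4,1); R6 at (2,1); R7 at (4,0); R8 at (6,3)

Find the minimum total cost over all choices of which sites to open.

38

Open {B}: assign each demand point to its cheapest open site.
  R1→B 6, R2→B 4, R3→B 4, R4→B 6, R5→B 2, R6→B 4, R7→B 2, R8→B 2
  shipping cost 30, fixed 8 → total 38.
Compare {A}: shipping cost 31 + fixed 21 = 52.
Compare {A, B}: shipping cost 26 + fixed 29 = 55.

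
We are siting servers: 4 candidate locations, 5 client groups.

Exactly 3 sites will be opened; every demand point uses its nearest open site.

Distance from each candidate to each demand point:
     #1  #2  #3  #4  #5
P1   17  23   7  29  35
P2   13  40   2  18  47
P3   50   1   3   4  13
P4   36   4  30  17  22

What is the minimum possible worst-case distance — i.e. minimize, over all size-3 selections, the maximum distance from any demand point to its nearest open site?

Open {P1, P2, P3}.
  Farthest demand point is #1 at distance 13 (to P2); all others are ≤ 13.
With {P2, P3, P4} the worst case is 13.
With {P1, P3, P4} the worst case is 17.
No size-3 selection achieves below 13.

13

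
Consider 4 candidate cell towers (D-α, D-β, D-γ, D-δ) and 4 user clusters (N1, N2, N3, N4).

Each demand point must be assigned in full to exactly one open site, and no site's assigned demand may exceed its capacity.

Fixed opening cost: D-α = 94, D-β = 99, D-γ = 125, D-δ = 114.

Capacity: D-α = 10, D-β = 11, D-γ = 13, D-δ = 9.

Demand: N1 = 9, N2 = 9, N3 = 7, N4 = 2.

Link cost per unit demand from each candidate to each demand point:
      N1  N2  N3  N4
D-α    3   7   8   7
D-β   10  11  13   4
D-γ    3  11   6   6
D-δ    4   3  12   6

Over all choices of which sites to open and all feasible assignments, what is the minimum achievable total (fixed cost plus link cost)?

Open {D-α, D-γ, D-δ}; cheapest assignment that respects the capacities:
  D-α (cap 10, load 9): N1 — cost 9×3 = 27
  D-γ (cap 13, load 9): N3, N4 — cost 7×6 + 2×6 = 54
  D-δ (cap 9, load 9): N2 — cost 9×3 = 27
  Shipping 108, fixed 333 → total 441.
  Any other capacity-feasible assignment to {D-α, D-γ, D-δ} ships for at least 108.
Compare {D-α, D-β, D-δ}: its best feasible assignment gives total 460.
Compare {D-β, D-γ, D-δ}: its best feasible assignment gives total 491.
Every other set of open sites that can feasibly serve all demand totals ≥ 460 even under its best assignment. Minimum: 441.

441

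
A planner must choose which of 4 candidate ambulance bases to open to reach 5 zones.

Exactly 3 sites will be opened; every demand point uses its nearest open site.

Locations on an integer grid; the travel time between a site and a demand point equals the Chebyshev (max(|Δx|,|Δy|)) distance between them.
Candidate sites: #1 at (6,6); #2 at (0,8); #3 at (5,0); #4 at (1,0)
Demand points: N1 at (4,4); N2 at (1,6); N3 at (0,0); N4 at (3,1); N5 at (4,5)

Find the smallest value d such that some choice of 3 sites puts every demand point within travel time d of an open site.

2

Open {#1, #2, #4}.
  Farthest demand point is N1 at travel time 2 (to #1); all others are ≤ 2.
With {#2, #3, #4} the worst case is 4.
With {#1, #2, #3} the worst case is 5.
No size-3 selection achieves below 2.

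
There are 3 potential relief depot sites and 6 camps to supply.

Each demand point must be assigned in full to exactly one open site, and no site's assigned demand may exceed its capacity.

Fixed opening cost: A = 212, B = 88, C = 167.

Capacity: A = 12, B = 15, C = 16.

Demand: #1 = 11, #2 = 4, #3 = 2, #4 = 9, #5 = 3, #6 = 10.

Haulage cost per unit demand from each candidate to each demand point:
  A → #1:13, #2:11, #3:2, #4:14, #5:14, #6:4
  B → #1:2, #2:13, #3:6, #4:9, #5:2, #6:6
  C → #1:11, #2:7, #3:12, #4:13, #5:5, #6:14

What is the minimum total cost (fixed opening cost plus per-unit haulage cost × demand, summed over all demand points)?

Open {A, B, C}; cheapest assignment that respects the capacities:
  A (cap 12, load 12): #3, #6 — cost 2×2 + 10×4 = 44
  B (cap 15, load 14): #1, #5 — cost 11×2 + 3×2 = 28
  C (cap 16, load 13): #2, #4 — cost 4×7 + 9×13 = 145
  Shipping 217, fixed 467 → total 684.
  Any other capacity-feasible assignment to {A, B, C} ships for at least 217.
Total demand is 39 and no other set of sites has combined capacity ≥ 39, so {A, B, C} is the only feasible choice of open sites. Minimum: 684.

684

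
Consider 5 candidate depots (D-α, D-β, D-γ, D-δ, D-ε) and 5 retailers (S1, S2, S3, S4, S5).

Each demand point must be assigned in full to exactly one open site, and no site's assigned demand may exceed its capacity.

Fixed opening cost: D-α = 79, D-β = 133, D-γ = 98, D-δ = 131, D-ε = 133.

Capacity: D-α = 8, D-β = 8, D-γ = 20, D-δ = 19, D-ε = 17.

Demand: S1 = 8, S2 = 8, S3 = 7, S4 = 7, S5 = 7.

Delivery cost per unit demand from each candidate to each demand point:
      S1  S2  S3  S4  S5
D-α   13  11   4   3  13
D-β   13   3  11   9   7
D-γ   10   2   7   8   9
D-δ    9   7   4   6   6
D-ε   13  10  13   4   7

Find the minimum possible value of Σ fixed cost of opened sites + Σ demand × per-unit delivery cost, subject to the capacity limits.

495

Open {D-α, D-γ, D-δ}; cheapest assignment that respects the capacities:
  D-α (cap 8, load 7): S4 — cost 7×3 = 21
  D-γ (cap 20, load 16): S1, S2 — cost 8×10 + 8×2 = 96
  D-δ (cap 19, load 14): S3, S5 — cost 7×4 + 7×6 = 70
  Shipping 187, fixed 308 → total 495.
  Any other capacity-feasible assignment to {D-α, D-γ, D-δ} ships for at least 187.
Compare {D-α, D-γ, D-ε}: its best feasible assignment gives total 511.
Compare {D-γ, D-δ, D-ε}: its best feasible assignment gives total 555.
Every other set of open sites that can feasibly serve all demand totals ≥ 511 even under its best assignment. Minimum: 495.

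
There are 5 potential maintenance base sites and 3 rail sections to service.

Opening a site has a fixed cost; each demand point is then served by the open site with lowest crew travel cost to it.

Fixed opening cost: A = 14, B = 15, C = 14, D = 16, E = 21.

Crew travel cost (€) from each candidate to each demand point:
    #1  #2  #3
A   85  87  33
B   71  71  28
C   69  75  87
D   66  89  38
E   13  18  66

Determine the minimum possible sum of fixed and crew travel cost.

95

Open {B, E}: assign each demand point to its cheapest open site.
  #1→E 13, #2→E 18, #3→B 28
  crew travel cost 59, fixed 36 → total 95.
Compare {A, E}: crew travel cost 64 + fixed 35 = 99.
Compare {D, E}: crew travel cost 69 + fixed 37 = 106.
Compare {A, B, E}: crew travel cost 59 + fixed 50 = 109.
All other subsets cost ≥ 99. Minimum total cost: 95.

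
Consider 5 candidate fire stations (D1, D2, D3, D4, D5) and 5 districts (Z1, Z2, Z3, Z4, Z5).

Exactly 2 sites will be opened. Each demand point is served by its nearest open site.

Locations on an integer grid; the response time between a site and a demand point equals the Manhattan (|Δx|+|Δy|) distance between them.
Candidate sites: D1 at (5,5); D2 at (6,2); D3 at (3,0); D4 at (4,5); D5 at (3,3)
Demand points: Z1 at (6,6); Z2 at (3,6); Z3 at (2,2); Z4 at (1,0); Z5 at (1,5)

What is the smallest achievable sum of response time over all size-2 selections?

13

Open {D3, D4}.
  Z1→D4 3, Z2→D4 2, Z3→D3 3, Z4→D3 2, Z5→D4 3  ⇒ total 13.
Compare {D1, D3}: total 14.
Compare {D4, D5}: total 15.
No size-2 selection does better; minimum is 13.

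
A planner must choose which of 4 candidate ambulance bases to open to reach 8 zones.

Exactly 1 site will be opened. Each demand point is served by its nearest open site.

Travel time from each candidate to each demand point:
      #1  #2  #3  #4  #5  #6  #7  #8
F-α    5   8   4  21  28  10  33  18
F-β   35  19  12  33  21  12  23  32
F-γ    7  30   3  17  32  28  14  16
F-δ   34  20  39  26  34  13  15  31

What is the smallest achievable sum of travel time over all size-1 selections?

127

Open {F-α}.
  #1→F-α 5, #2→F-α 8, #3→F-α 4, #4→F-α 21, #5→F-α 28, #6→F-α 10, #7→F-α 33, #8→F-α 18  ⇒ total 127.
Compare {F-γ}: total 147.
Compare {F-β}: total 187.
No size-1 selection does better; minimum is 127.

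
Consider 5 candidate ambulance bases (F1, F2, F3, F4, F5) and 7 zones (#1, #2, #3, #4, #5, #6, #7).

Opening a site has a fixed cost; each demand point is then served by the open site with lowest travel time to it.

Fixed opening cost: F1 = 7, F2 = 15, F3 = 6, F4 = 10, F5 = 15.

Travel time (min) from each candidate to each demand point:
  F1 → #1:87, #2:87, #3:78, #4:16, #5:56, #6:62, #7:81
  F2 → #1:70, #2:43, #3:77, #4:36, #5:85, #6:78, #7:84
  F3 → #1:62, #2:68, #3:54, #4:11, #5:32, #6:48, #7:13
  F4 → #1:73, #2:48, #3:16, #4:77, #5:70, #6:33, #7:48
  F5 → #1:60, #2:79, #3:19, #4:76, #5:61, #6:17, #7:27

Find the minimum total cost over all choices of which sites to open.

Open {F3, F4, F5}: assign each demand point to its cheapest open site.
  #1→F5 60, #2→F4 48, #3→F4 16, #4→F3 11, #5→F3 32, #6→F5 17, #7→F3 13
  travel time 197, fixed 31 → total 228.
Compare {F3, F4}: travel time 215 + fixed 16 = 231.
Compare {F2, F3, F5}: travel time 195 + fixed 36 = 231.
Compare {F1, F3, F4, F5}: travel time 197 + fixed 38 = 235.
All other subsets cost ≥ 231. Minimum total cost: 228.

228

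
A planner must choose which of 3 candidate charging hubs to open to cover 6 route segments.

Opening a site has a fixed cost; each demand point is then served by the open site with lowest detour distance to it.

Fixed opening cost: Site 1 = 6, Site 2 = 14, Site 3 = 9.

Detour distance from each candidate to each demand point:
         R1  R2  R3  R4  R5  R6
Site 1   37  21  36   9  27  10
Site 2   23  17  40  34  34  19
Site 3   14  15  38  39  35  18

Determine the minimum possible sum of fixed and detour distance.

126

Open {Site 1, Site 3}: assign each demand point to its cheapest open site.
  R1→Site 3 14, R2→Site 3 15, R3→Site 1 36, R4→Site 1 9, R5→Site 1 27, R6→Site 1 10
  detour distance 111, fixed 15 → total 126.
Compare {Site 1, Site 2, Site 3}: detour distance 111 + fixed 29 = 140.
Compare {Site 1, Site 2}: detour distance 122 + fixed 20 = 142.
Compare {Site 1}: detour distance 140 + fixed 6 = 146.
All other subsets cost ≥ 140. Minimum total cost: 126.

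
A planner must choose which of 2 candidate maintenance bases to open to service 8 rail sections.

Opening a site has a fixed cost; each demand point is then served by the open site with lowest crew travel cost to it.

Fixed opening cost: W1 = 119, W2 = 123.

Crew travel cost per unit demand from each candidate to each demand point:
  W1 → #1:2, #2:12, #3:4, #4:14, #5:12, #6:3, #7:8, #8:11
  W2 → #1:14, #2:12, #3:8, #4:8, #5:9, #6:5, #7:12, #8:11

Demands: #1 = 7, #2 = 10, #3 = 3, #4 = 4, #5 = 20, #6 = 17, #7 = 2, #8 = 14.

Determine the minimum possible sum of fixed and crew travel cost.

782

Open {W1}: assign each demand point to its cheapest open site.
  #1→W1 7×2=14, #2→W1 10×12=120, #3→W1 3×4=12, #4→W1 4×14=56, #5→W1 20×12=240, #6→W1 17×3=51, #7→W1 2×8=16, #8→W1 14×11=154
  crew travel cost 663, fixed 119 → total 782.
Compare {W1, W2}: crew travel cost 579 + fixed 242 = 821.
Compare {W2}: crew travel cost 717 + fixed 123 = 840.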